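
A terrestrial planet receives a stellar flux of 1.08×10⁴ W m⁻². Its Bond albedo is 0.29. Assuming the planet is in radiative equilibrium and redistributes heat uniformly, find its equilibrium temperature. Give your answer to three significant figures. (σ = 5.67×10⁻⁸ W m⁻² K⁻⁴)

Energy balance: absorbed = emitted ⇒ πR²·S(1−A) = 4πR²·σT_eq⁴, so T_eq⁴ = S(1−A)/(4σ).
T_eq = [1.08×10⁴ × 0.71 / (4 × 5.67×10⁻⁸)]^(1/4) = (3.38×10¹⁰)^(1/4) = 429 K.

T_eq ≈ 429 K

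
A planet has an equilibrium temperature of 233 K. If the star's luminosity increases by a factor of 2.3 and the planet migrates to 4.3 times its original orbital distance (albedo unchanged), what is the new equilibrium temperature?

T_eq ∝ L^(1/4) · d^(−1/2).
T′ = 233 × 2.3^(1/4) / 4.3^(1/2) = 138 K.

T_eq ≈ 138 K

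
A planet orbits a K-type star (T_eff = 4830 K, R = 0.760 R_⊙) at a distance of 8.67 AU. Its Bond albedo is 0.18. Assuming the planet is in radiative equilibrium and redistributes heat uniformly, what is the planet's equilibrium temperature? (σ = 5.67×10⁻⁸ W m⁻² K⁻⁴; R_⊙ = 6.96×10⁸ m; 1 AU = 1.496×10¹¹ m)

R_⋆ = 0.760 × 6.96×10⁸ = 5.29×10⁸ m.
d = 8.67 AU = 1.30×10¹² m.
L = 4πR_⋆²σT_⋆⁴ = 4π(5.29×10⁸)² × 5.67×10⁻⁸ × (4830)⁴ = 1.08×10²⁶ W.
S = L/(4πd²) = 5.13 W m⁻².
Energy balance: absorbed = emitted ⇒ πR²·S(1−A) = 4πR²·σT_eq⁴, so T_eq⁴ = S(1−A)/(4σ).
T_eq = [5.13 × 0.82 / (4 × 5.67×10⁻⁸)]^(1/4) = (1.86×10⁷)^(1/4) = 65.6 K.

T_eq ≈ 65.6 K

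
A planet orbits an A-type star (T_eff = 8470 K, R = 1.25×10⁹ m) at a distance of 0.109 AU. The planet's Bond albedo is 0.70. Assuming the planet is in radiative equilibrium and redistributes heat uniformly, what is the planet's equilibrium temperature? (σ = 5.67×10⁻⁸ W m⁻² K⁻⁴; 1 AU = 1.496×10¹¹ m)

T_eq ≈ 1230 K

d = 0.109 AU = 1.63×10¹⁰ m.
L = 4πR_⋆²σT_⋆⁴ = 4π(1.25×10⁹)² × 5.67×10⁻⁸ × (8470)⁴ = 5.73×10²⁷ W.
S = L/(4πd²) = 1.71×10⁶ W m⁻².
Energy balance: absorbed = emitted ⇒ πR²·S(1−A) = 4πR²·σT_eq⁴, so T_eq⁴ = S(1−A)/(4σ).
T_eq = [1.71×10⁶ × 0.30 / (4 × 5.67×10⁻⁸)]^(1/4) = (2.27×10¹²)^(1/4) = 1230 K.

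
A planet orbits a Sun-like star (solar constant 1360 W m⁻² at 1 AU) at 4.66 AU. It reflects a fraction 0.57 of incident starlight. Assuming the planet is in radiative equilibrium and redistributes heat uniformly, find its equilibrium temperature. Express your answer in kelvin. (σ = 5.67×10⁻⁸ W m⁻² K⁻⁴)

Flux at 4.66 AU: S = 1360/4.66² = 62.6 W m⁻².
Energy balance: absorbed = emitted ⇒ πR²·S(1−A) = 4πR²·σT_eq⁴, so T_eq⁴ = S(1−A)/(4σ).
T_eq = [62.6 × 0.43 / (4 × 5.67×10⁻⁸)]^(1/4) = (1.19×10⁸)^(1/4) = 104 K.

T_eq ≈ 104 K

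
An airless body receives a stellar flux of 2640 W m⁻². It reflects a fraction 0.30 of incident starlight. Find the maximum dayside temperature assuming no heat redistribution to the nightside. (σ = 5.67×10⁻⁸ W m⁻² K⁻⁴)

With no redistribution each surface element balances locally: S(1−A) = σT⁴.
T = [2640 × 0.70 / 5.67×10⁻⁸]^(1/4) = (3.26×10¹⁰)^(1/4) = 425 K.

T_ss ≈ 425 K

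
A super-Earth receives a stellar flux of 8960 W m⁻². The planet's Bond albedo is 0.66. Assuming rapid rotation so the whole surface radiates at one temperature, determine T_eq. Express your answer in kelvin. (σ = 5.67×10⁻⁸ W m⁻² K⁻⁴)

Energy balance: absorbed = emitted ⇒ πR²·S(1−A) = 4πR²·σT_eq⁴, so T_eq⁴ = S(1−A)/(4σ).
T_eq = [8960 × 0.34 / (4 × 5.67×10⁻⁸)]^(1/4) = (1.34×10¹⁰)^(1/4) = 340 K.

T_eq ≈ 340 K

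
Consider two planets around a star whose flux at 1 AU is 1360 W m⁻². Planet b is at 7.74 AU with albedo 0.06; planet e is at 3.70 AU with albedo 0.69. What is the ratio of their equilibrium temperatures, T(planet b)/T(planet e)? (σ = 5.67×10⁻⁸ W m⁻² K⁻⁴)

T_eq = [S₀(1−A)/(4σd²)]^(1/4), so T ∝ (1−A)^(1/4) / √d.
T₁ = [1360×0.94/(4×5.67×10⁻⁸×7.74²)]^(1/4) = 98.49 K.
T₂ = [1360×0.31/(4×5.67×10⁻⁸×3.70²)]^(1/4) = 107.95 K.

T₁/T₂ ≈ 0.912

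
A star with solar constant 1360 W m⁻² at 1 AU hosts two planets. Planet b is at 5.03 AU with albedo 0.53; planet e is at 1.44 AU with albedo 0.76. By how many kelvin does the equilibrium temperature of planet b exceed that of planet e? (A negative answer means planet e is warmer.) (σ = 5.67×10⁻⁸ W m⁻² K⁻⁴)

ΔT ≈ -59.6 K

T_eq = [S₀(1−A)/(4σd²)]^(1/4), so T ∝ (1−A)^(1/4) / √d.
T₁ = [1360×0.47/(4×5.67×10⁻⁸×5.03²)]^(1/4) = 102.73 K.
T₂ = [1360×0.24/(4×5.67×10⁻⁸×1.44²)]^(1/4) = 162.31 K.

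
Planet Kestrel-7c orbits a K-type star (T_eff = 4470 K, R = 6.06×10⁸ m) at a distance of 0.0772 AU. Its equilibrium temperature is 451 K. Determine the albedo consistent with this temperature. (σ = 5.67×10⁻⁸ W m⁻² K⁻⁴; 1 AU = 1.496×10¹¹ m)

A ≈ 0.85

d = 0.0772 AU = 1.15×10¹⁰ m.
L = 4πR_⋆²σT_⋆⁴ = 4π(6.06×10⁸)² × 5.67×10⁻⁸ × (4470)⁴ = 1.04×10²⁶ W.
S = L/(4πd²) = 6.23×10⁴ W m⁻².
From T_eq⁴ = S(1−A)/(4σ): 1−A = 4σT_eq⁴/S.
1−A = 4 × 5.67×10⁻⁸ × (451)⁴ / 6.23×10⁴ = 0.151.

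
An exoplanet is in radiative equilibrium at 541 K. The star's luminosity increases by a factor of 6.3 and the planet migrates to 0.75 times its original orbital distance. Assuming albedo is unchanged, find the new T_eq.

T_eq ≈ 990 K

T_eq ∝ L^(1/4) · d^(−1/2).
T′ = 541 × 6.3^(1/4) / 0.75^(1/2) = 990 K.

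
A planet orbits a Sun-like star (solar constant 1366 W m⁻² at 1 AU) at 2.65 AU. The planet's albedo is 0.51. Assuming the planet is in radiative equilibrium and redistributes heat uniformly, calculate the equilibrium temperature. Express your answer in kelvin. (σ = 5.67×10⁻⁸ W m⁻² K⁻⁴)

T_eq ≈ 143 K

Flux at 2.65 AU: S = 1366/2.65² = 195 W m⁻².
Energy balance: absorbed = emitted ⇒ πR²·S(1−A) = 4πR²·σT_eq⁴, so T_eq⁴ = S(1−A)/(4σ).
T_eq = [195 × 0.49 / (4 × 5.67×10⁻⁸)]^(1/4) = (4.20×10⁸)^(1/4) = 143 K.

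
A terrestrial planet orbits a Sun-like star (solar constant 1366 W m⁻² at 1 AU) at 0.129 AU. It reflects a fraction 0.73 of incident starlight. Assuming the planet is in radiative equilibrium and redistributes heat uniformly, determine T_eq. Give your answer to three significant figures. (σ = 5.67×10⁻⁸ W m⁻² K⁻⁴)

Flux at 0.129 AU: S = 1366/0.129² = 8.21×10⁴ W m⁻².
Energy balance: absorbed = emitted ⇒ πR²·S(1−A) = 4πR²·σT_eq⁴, so T_eq⁴ = S(1−A)/(4σ).
T_eq = [8.21×10⁴ × 0.27 / (4 × 5.67×10⁻⁸)]^(1/4) = (9.77×10¹⁰)^(1/4) = 559 K.

T_eq ≈ 559 K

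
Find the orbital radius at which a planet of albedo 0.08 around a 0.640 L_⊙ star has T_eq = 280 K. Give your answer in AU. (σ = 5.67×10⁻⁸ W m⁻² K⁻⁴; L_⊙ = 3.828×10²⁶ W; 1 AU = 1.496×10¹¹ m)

d ≈ 0.758 AU

L = 0.640 × 3.828×10²⁶ = 2.45×10²⁶ W.
From T_eq⁴ = L(1−A)/(16πσd²): d = √[L(1−A)/(16πσT_eq⁴)].
d = √[2.45×10²⁶ × 0.92 / (16π × 5.67×10⁻⁸ × (280)⁴)] = 1.13×10¹¹ m = 0.758 AU.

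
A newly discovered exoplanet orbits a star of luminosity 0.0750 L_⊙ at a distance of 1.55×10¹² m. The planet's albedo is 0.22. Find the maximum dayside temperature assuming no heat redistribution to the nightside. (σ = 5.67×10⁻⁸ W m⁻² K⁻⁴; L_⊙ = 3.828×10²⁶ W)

T_ss ≈ 60.1 K

L = 0.0750 × 3.828×10²⁶ = 2.87×10²⁵ W.
Flux: S = L/(4πd²) = 2.87×10²⁵/(4π×(1.55×10¹²)²) = 0.951 W m⁻².
With no redistribution each surface element balances locally: S(1−A) = σT⁴.
T = [0.951 × 0.78 / 5.67×10⁻⁸]^(1/4) = (1.31×10⁷)^(1/4) = 60.1 K.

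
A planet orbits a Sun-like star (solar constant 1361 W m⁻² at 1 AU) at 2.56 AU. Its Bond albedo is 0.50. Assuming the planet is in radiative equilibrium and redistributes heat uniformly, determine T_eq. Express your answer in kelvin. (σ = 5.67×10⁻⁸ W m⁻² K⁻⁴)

T_eq ≈ 146 K

Flux at 2.56 AU: S = 1361/2.56² = 208 W m⁻².
Energy balance: absorbed = emitted ⇒ πR²·S(1−A) = 4πR²·σT_eq⁴, so T_eq⁴ = S(1−A)/(4σ).
T_eq = [208 × 0.50 / (4 × 5.67×10⁻⁸)]^(1/4) = (4.58×10⁸)^(1/4) = 146 K.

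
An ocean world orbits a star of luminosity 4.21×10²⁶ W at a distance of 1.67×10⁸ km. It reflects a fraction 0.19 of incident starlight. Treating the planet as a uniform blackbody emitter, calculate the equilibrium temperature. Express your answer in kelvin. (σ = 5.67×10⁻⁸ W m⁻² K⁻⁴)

T_eq ≈ 256 K

d = 1.67×10⁸ km = 1.67×10¹¹ m.
Flux: S = L/(4πd²) = 4.21×10²⁶/(4π×(1.67×10¹¹)²) = 1200 W m⁻².
Energy balance: absorbed = emitted ⇒ πR²·S(1−A) = 4πR²·σT_eq⁴, so T_eq⁴ = S(1−A)/(4σ).
T_eq = [1200 × 0.81 / (4 × 5.67×10⁻⁸)]^(1/4) = (4.29×10⁹)^(1/4) = 256 K.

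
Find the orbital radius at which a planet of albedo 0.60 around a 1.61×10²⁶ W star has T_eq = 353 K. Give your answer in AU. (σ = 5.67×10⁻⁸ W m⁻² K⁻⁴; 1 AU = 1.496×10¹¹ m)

d ≈ 0.255 AU

From T_eq⁴ = L(1−A)/(16πσd²): d = √[L(1−A)/(16πσT_eq⁴)].
d = √[1.61×10²⁶ × 0.40 / (16π × 5.67×10⁻⁸ × (353)⁴)] = 3.81×10¹⁰ m = 0.255 AU.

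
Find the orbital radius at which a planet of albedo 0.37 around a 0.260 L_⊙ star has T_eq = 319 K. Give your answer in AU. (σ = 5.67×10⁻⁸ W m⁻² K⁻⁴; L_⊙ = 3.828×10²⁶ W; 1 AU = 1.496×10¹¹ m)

d ≈ 0.308 AU

L = 0.260 × 3.828×10²⁶ = 9.95×10²⁵ W.
From T_eq⁴ = L(1−A)/(16πσd²): d = √[L(1−A)/(16πσT_eq⁴)].
d = √[9.95×10²⁵ × 0.63 / (16π × 5.67×10⁻⁸ × (319)⁴)] = 4.61×10¹⁰ m = 0.308 AU.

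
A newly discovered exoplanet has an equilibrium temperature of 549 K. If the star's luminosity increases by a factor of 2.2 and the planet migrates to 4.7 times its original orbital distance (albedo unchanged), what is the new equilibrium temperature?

T_eq ≈ 308 K

T_eq ∝ L^(1/4) · d^(−1/2).
T′ = 549 × 2.2^(1/4) / 4.7^(1/2) = 308 K.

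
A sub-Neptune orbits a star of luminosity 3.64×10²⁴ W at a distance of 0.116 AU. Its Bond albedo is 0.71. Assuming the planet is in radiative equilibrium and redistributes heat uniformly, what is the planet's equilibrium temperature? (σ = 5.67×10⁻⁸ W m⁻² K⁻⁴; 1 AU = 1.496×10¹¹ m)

T_eq ≈ 187 K

d = 0.116 AU = 1.74×10¹⁰ m.
Flux: S = L/(4πd²) = 3.64×10²⁴/(4π×(1.74×10¹⁰)²) = 962 W m⁻².
Energy balance: absorbed = emitted ⇒ πR²·S(1−A) = 4πR²·σT_eq⁴, so T_eq⁴ = S(1−A)/(4σ).
T_eq = [962 × 0.29 / (4 × 5.67×10⁻⁸)]^(1/4) = (1.23×10⁹)^(1/4) = 187 K.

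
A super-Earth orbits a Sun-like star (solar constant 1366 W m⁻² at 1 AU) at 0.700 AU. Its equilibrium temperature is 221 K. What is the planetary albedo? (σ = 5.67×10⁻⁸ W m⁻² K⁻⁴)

Flux at 0.700 AU: S = 1366/0.700² = 2790 W m⁻².
From T_eq⁴ = S(1−A)/(4σ): 1−A = 4σT_eq⁴/S.
1−A = 4 × 5.67×10⁻⁸ × (221)⁴ / 2790 = 0.194.

A ≈ 0.81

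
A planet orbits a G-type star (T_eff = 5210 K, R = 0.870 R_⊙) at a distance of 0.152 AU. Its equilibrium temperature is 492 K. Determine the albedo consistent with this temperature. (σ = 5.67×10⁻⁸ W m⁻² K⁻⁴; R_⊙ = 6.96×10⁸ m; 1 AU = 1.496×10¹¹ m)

A ≈ 0.55

R_⋆ = 0.870 × 6.96×10⁸ = 6.06×10⁸ m.
d = 0.152 AU = 2.27×10¹⁰ m.
L = 4πR_⋆²σT_⋆⁴ = 4π(6.06×10⁸)² × 5.67×10⁻⁸ × (5210)⁴ = 1.92×10²⁶ W.
S = L/(4πd²) = 2.96×10⁴ W m⁻².
From T_eq⁴ = S(1−A)/(4σ): 1−A = 4σT_eq⁴/S.
1−A = 4 × 5.67×10⁻⁸ × (492)⁴ / 2.96×10⁴ = 0.449.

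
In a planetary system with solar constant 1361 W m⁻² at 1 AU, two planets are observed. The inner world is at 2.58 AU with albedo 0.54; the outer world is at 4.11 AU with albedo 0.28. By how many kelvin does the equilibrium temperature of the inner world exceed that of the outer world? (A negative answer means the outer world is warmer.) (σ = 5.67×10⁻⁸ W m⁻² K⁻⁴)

ΔT ≈ 16.2 K

T_eq = [S₀(1−A)/(4σd²)]^(1/4), so T ∝ (1−A)^(1/4) / √d.
T₁ = [1361×0.46/(4×5.67×10⁻⁸×2.58²)]^(1/4) = 142.70 K.
T₂ = [1361×0.72/(4×5.67×10⁻⁸×4.11²)]^(1/4) = 126.46 K.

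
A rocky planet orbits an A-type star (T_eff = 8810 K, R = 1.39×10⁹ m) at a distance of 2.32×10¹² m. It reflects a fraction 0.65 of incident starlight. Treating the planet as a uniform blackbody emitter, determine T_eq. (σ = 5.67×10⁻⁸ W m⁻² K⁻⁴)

T_eq ≈ 117 K

L = 4πR_⋆²σT_⋆⁴ = 4π(1.39×10⁹)² × 5.67×10⁻⁸ × (8810)⁴ = 8.29×10²⁷ W.
S = L/(4πd²) = 123 W m⁻².
Energy balance: absorbed = emitted ⇒ πR²·S(1−A) = 4πR²·σT_eq⁴, so T_eq⁴ = S(1−A)/(4σ).
T_eq = [123 × 0.35 / (4 × 5.67×10⁻⁸)]^(1/4) = (1.89×10⁸)^(1/4) = 117 K.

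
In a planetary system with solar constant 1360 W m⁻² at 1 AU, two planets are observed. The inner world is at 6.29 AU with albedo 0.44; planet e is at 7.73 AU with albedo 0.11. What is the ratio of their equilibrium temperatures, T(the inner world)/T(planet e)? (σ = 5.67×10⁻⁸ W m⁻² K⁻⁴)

T₁/T₂ ≈ 0.987

T_eq = [S₀(1−A)/(4σd²)]^(1/4), so T ∝ (1−A)^(1/4) / √d.
T₁ = [1360×0.56/(4×5.67×10⁻⁸×6.29²)]^(1/4) = 95.98 K.
T₂ = [1360×0.89/(4×5.67×10⁻⁸×7.73²)]^(1/4) = 97.21 K.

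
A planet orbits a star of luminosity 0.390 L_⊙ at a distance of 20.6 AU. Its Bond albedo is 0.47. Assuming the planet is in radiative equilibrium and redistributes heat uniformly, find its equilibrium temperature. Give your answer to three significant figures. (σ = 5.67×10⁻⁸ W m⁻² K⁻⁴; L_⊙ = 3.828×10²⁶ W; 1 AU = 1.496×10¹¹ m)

d = 20.6 AU = 3.08×10¹² m.
L = 0.390 × 3.828×10²⁶ = 1.49×10²⁶ W.
Flux: S = L/(4πd²) = 1.49×10²⁶/(4π×(3.08×10¹²)²) = 1.25 W m⁻².
Energy balance: absorbed = emitted ⇒ πR²·S(1−A) = 4πR²·σT_eq⁴, so T_eq⁴ = S(1−A)/(4σ).
T_eq = [1.25 × 0.53 / (4 × 5.67×10⁻⁸)]^(1/4) = (2.92×10⁶)^(1/4) = 41.3 K.

T_eq ≈ 41.3 K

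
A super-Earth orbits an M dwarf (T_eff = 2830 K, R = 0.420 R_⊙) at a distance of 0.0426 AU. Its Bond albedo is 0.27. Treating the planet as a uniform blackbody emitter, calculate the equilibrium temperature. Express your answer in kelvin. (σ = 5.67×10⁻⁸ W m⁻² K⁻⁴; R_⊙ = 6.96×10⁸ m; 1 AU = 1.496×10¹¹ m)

T_eq ≈ 396 K

R_⋆ = 0.420 × 6.96×10⁸ = 2.92×10⁸ m.
d = 0.0426 AU = 6.37×10⁹ m.
L = 4πR_⋆²σT_⋆⁴ = 4π(2.92×10⁸)² × 5.67×10⁻⁸ × (2830)⁴ = 3.91×10²⁴ W.
S = L/(4πd²) = 7650 W m⁻².
Energy balance: absorbed = emitted ⇒ πR²·S(1−A) = 4πR²·σT_eq⁴, so T_eq⁴ = S(1−A)/(4σ).
T_eq = [7650 × 0.73 / (4 × 5.67×10⁻⁸)]^(1/4) = (2.46×10¹⁰)^(1/4) = 396 K.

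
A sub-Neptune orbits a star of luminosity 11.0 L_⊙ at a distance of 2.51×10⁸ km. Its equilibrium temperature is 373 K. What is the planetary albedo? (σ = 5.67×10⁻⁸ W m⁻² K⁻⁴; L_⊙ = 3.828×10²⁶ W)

d = 2.51×10⁸ km = 2.51×10¹¹ m.
L = 11.0 × 3.828×10²⁶ = 4.21×10²⁷ W.
Flux: S = L/(4πd²) = 4.21×10²⁷/(4π×(2.51×10¹¹)²) = 5320 W m⁻².
From T_eq⁴ = S(1−A)/(4σ): 1−A = 4σT_eq⁴/S.
1−A = 4 × 5.67×10⁻⁸ × (373)⁴ / 5320 = 0.825.

A ≈ 0.17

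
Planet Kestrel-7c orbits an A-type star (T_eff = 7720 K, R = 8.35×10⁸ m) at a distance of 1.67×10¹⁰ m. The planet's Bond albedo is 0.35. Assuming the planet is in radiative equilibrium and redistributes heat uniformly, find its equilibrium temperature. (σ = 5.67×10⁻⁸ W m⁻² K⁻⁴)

L = 4πR_⋆²σT_⋆⁴ = 4π(8.35×10⁸)² × 5.67×10⁻⁸ × (7720)⁴ = 1.76×10²⁷ W.
S = L/(4πd²) = 5.03×10⁵ W m⁻².
Energy balance: absorbed = emitted ⇒ πR²·S(1−A) = 4πR²·σT_eq⁴, so T_eq⁴ = S(1−A)/(4σ).
T_eq = [5.03×10⁵ × 0.65 / (4 × 5.67×10⁻⁸)]^(1/4) = (1.44×10¹²)^(1/4) = 1100 K.

T_eq ≈ 1100 K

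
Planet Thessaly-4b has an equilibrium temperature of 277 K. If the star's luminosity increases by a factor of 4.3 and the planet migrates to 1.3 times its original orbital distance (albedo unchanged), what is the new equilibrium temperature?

T_eq ∝ L^(1/4) · d^(−1/2).
T′ = 277 × 4.3^(1/4) / 1.3^(1/2) = 350 K.

T_eq ≈ 350 K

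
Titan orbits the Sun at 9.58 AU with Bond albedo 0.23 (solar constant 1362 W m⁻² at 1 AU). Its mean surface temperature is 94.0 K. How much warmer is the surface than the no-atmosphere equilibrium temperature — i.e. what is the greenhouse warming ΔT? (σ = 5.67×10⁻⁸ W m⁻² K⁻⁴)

S = 1362/9.58² = 14.84 W m⁻².
T_eq = [S(1−A)/(4σ)]^(1/4) = [14.84×0.77/(4×5.67×10⁻⁸)]^(1/4) = 84.3 K.
ΔT = T_surf − T_eq = 94 − 84.3.

ΔT ≈ 9.7 K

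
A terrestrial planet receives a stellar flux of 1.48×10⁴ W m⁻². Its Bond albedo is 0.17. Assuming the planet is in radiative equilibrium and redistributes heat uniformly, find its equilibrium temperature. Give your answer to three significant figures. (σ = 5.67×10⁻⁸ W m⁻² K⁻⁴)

T_eq ≈ 482 K

Energy balance: absorbed = emitted ⇒ πR²·S(1−A) = 4πR²·σT_eq⁴, so T_eq⁴ = S(1−A)/(4σ).
T_eq = [1.48×10⁴ × 0.83 / (4 × 5.67×10⁻⁸)]^(1/4) = (5.42×10¹⁰)^(1/4) = 482 K.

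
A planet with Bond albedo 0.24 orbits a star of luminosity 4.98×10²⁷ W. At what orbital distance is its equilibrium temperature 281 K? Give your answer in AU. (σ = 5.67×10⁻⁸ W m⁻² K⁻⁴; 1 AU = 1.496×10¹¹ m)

From T_eq⁴ = L(1−A)/(16πσd²): d = √[L(1−A)/(16πσT_eq⁴)].
d = √[4.98×10²⁷ × 0.76 / (16π × 5.67×10⁻⁸ × (281)⁴)] = 4.62×10¹¹ m = 3.08 AU.

d ≈ 3.08 AU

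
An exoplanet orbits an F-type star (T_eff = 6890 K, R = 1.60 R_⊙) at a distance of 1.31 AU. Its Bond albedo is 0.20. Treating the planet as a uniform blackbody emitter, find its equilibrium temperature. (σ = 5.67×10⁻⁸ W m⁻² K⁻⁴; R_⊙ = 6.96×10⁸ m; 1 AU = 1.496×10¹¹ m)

R_⋆ = 1.60 × 6.96×10⁸ = 1.11×10⁹ m.
d = 1.31 AU = 1.96×10¹¹ m.
L = 4πR_⋆²σT_⋆⁴ = 4π(1.11×10⁹)² × 5.67×10⁻⁸ × (6890)⁴ = 1.99×10²⁷ W.
S = L/(4πd²) = 4130 W m⁻².
Energy balance: absorbed = emitted ⇒ πR²·S(1−A) = 4πR²·σT_eq⁴, so T_eq⁴ = S(1−A)/(4σ).
T_eq = [4130 × 0.80 / (4 × 5.67×10⁻⁸)]^(1/4) = (1.46×10¹⁰)^(1/4) = 347 K.

T_eq ≈ 347 K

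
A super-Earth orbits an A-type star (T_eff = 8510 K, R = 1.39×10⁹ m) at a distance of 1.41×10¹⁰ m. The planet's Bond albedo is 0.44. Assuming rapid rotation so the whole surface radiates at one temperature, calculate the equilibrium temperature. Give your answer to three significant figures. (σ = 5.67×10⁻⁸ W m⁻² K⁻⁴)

L = 4πR_⋆²σT_⋆⁴ = 4π(1.39×10⁹)² × 5.67×10⁻⁸ × (8510)⁴ = 7.22×10²⁷ W.
S = L/(4πd²) = 2.89×10⁶ W m⁻².
Energy balance: absorbed = emitted ⇒ πR²·S(1−A) = 4πR²·σT_eq⁴, so T_eq⁴ = S(1−A)/(4σ).
T_eq = [2.89×10⁶ × 0.56 / (4 × 5.67×10⁻⁸)]^(1/4) = (7.14×10¹²)^(1/4) = 1630 K.

T_eq ≈ 1630 K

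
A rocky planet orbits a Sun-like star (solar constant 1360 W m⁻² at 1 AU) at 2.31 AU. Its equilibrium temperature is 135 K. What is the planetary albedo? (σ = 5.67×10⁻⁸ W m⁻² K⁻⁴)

Flux at 2.31 AU: S = 1360/2.31² = 255 W m⁻².
From T_eq⁴ = S(1−A)/(4σ): 1−A = 4σT_eq⁴/S.
1−A = 4 × 5.67×10⁻⁸ × (135)⁴ / 255 = 0.296.

A ≈ 0.70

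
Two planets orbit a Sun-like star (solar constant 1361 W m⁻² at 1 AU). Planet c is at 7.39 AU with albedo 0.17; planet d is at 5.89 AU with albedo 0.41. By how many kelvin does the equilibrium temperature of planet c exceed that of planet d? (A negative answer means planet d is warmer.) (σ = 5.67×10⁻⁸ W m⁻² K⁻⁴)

T_eq = [S₀(1−A)/(4σd²)]^(1/4), so T ∝ (1−A)^(1/4) / √d.
T₁ = [1361×0.83/(4×5.67×10⁻⁸×7.39²)]^(1/4) = 97.72 K.
T₂ = [1361×0.59/(4×5.67×10⁻⁸×5.89²)]^(1/4) = 100.51 K.

ΔT ≈ -2.8 K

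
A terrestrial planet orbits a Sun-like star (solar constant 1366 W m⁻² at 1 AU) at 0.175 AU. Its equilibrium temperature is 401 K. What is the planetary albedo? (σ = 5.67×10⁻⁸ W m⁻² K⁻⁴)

A ≈ 0.87

Flux at 0.175 AU: S = 1366/0.175² = 4.46×10⁴ W m⁻².
From T_eq⁴ = S(1−A)/(4σ): 1−A = 4σT_eq⁴/S.
1−A = 4 × 5.67×10⁻⁸ × (401)⁴ / 4.46×10⁴ = 0.131.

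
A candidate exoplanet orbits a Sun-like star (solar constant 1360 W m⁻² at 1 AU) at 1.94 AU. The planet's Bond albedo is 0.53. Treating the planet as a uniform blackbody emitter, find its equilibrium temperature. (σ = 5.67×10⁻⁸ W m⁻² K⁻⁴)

Flux at 1.94 AU: S = 1360/1.94² = 361 W m⁻².
Energy balance: absorbed = emitted ⇒ πR²·S(1−A) = 4πR²·σT_eq⁴, so T_eq⁴ = S(1−A)/(4σ).
T_eq = [361 × 0.47 / (4 × 5.67×10⁻⁸)]^(1/4) = (7.49×10⁸)^(1/4) = 165 K.

T_eq ≈ 165 K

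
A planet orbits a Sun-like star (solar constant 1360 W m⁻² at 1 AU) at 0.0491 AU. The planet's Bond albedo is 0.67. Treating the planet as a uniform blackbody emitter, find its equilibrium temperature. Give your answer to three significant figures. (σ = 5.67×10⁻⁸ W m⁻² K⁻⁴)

T_eq ≈ 952 K

Flux at 0.0491 AU: S = 1360/0.0491² = 5.64×10⁵ W m⁻².
Energy balance: absorbed = emitted ⇒ πR²·S(1−A) = 4πR²·σT_eq⁴, so T_eq⁴ = S(1−A)/(4σ).
T_eq = [5.64×10⁵ × 0.33 / (4 × 5.67×10⁻⁸)]^(1/4) = (8.21×10¹¹)^(1/4) = 952 K.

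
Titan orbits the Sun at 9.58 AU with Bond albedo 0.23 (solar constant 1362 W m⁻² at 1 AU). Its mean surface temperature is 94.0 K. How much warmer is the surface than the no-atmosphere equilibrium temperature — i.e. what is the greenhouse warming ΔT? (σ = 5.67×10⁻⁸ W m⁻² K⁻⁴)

S = 1362/9.58² = 14.84 W m⁻².
T_eq = [S(1−A)/(4σ)]^(1/4) = [14.84×0.77/(4×5.67×10⁻⁸)]^(1/4) = 84.3 K.
ΔT = T_surf − T_eq = 94 − 84.3.

ΔT ≈ 9.7 K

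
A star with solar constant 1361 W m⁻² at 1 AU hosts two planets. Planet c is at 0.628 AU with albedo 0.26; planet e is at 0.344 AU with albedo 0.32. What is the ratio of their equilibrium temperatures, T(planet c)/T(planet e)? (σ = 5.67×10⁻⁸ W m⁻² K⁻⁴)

T₁/T₂ ≈ 0.756

T_eq = [S₀(1−A)/(4σd²)]^(1/4), so T ∝ (1−A)^(1/4) / √d.
T₁ = [1361×0.74/(4×5.67×10⁻⁸×0.628²)]^(1/4) = 325.75 K.
T₂ = [1361×0.68/(4×5.67×10⁻⁸×0.344²)]^(1/4) = 430.93 K.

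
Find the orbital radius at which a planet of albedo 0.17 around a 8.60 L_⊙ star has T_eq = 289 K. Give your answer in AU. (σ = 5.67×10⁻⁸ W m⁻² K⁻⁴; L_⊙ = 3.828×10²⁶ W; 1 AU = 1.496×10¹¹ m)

d ≈ 2.48 AU

L = 8.60 × 3.828×10²⁶ = 3.29×10²⁷ W.
From T_eq⁴ = L(1−A)/(16πσd²): d = √[L(1−A)/(16πσT_eq⁴)].
d = √[3.29×10²⁷ × 0.83 / (16π × 5.67×10⁻⁸ × (289)⁴)] = 3.71×10¹¹ m = 2.48 AU.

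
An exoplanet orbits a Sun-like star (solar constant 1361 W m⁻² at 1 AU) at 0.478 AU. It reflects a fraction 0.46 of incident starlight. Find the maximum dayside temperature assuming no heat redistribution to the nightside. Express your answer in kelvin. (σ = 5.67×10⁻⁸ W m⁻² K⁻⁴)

Flux at 0.478 AU: S = 1361/0.478² = 5960 W m⁻².
With no redistribution each surface element balances locally: S(1−A) = σT⁴.
T = [5960 × 0.54 / 5.67×10⁻⁸]^(1/4) = (5.67×10¹⁰)^(1/4) = 488 K.

T_ss ≈ 488 K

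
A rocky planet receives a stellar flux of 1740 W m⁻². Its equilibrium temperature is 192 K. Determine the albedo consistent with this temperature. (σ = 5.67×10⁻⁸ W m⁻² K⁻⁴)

A ≈ 0.82

From T_eq⁴ = S(1−A)/(4σ): 1−A = 4σT_eq⁴/S.
1−A = 4 × 5.67×10⁻⁸ × (192)⁴ / 1740 = 0.177.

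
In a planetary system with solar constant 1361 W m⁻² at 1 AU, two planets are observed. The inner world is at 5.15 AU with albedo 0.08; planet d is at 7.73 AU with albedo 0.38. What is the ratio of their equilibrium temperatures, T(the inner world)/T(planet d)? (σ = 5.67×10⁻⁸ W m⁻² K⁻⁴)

T_eq = [S₀(1−A)/(4σd²)]^(1/4), so T ∝ (1−A)^(1/4) / √d.
T₁ = [1361×0.92/(4×5.67×10⁻⁸×5.15²)]^(1/4) = 120.11 K.
T₂ = [1361×0.62/(4×5.67×10⁻⁸×7.73²)]^(1/4) = 88.83 K.

T₁/T₂ ≈ 1.352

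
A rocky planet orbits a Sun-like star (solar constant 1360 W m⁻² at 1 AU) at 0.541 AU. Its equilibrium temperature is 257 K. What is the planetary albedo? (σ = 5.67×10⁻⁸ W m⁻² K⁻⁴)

Flux at 0.541 AU: S = 1360/0.541² = 4650 W m⁻².
From T_eq⁴ = S(1−A)/(4σ): 1−A = 4σT_eq⁴/S.
1−A = 4 × 5.67×10⁻⁸ × (257)⁴ / 4650 = 0.213.

A ≈ 0.79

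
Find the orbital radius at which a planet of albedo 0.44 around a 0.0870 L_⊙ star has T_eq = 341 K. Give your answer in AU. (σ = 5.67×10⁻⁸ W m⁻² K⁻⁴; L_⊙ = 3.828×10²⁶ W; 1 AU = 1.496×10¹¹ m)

L = 0.0870 × 3.828×10²⁶ = 3.33×10²⁵ W.
From T_eq⁴ = L(1−A)/(16πσd²): d = √[L(1−A)/(16πσT_eq⁴)].
d = √[3.33×10²⁵ × 0.56 / (16π × 5.67×10⁻⁸ × (341)⁴)] = 2.20×10¹⁰ m = 0.147 AU.

d ≈ 0.147 AU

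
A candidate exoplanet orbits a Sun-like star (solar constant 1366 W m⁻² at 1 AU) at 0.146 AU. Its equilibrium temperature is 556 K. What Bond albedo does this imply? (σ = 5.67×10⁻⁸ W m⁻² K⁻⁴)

A ≈ 0.66

Flux at 0.146 AU: S = 1366/0.146² = 6.41×10⁴ W m⁻².
From T_eq⁴ = S(1−A)/(4σ): 1−A = 4σT_eq⁴/S.
1−A = 4 × 5.67×10⁻⁸ × (556)⁴ / 6.41×10⁴ = 0.338.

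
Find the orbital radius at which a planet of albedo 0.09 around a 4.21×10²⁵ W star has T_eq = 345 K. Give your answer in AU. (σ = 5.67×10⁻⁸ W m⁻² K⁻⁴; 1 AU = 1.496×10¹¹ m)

d ≈ 0.206 AU

From T_eq⁴ = L(1−A)/(16πσd²): d = √[L(1−A)/(16πσT_eq⁴)].
d = √[4.21×10²⁵ × 0.91 / (16π × 5.67×10⁻⁸ × (345)⁴)] = 3.08×10¹⁰ m = 0.206 AU.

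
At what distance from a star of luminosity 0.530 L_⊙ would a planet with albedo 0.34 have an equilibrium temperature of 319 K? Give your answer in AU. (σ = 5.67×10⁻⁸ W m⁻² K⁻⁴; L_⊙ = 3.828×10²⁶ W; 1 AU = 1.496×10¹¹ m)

d ≈ 0.450 AU

L = 0.530 × 3.828×10²⁶ = 2.03×10²⁶ W.
From T_eq⁴ = L(1−A)/(16πσd²): d = √[L(1−A)/(16πσT_eq⁴)].
d = √[2.03×10²⁶ × 0.66 / (16π × 5.67×10⁻⁸ × (319)⁴)] = 6.74×10¹⁰ m = 0.450 AU.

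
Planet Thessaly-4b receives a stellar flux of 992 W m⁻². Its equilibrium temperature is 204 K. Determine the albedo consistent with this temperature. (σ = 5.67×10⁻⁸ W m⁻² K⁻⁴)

A ≈ 0.60

From T_eq⁴ = S(1−A)/(4σ): 1−A = 4σT_eq⁴/S.
1−A = 4 × 5.67×10⁻⁸ × (204)⁴ / 992 = 0.396.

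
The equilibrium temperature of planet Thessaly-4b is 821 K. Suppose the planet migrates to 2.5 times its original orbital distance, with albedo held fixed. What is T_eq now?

T_eq ∝ L^(1/4) · d^(−1/2).
T′ = 821 / 2.5^(1/2) = 519 K.

T_eq ≈ 519 K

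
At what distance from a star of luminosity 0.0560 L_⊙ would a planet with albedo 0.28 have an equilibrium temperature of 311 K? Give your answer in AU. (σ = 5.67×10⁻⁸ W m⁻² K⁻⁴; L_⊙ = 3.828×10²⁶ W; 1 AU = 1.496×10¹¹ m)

L = 0.0560 × 3.828×10²⁶ = 2.14×10²⁵ W.
From T_eq⁴ = L(1−A)/(16πσd²): d = √[L(1−A)/(16πσT_eq⁴)].
d = √[2.14×10²⁵ × 0.72 / (16π × 5.67×10⁻⁸ × (311)⁴)] = 2.41×10¹⁰ m = 0.161 AU.

d ≈ 0.161 AU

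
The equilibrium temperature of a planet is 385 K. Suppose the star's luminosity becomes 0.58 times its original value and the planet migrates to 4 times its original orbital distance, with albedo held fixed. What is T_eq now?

T_eq ≈ 168 K

T_eq ∝ L^(1/4) · d^(−1/2).
T′ = 385 × 0.58^(1/4) / 4^(1/2) = 168 K.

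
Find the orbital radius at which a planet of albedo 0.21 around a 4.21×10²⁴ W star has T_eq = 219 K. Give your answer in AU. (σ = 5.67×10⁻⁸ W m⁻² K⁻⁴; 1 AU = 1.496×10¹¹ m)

d ≈ 0.151 AU

From T_eq⁴ = L(1−A)/(16πσd²): d = √[L(1−A)/(16πσT_eq⁴)].
d = √[4.21×10²⁴ × 0.79 / (16π × 5.67×10⁻⁸ × (219)⁴)] = 2.25×10¹⁰ m = 0.151 AU.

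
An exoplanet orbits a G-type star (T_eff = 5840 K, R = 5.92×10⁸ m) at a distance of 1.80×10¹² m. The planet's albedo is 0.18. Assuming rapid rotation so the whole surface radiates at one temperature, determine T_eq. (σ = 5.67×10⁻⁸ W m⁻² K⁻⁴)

L = 4πR_⋆²σT_⋆⁴ = 4π(5.92×10⁸)² × 5.67×10⁻⁸ × (5840)⁴ = 2.90×10²⁶ W.
S = L/(4πd²) = 7.13 W m⁻².
Energy balance: absorbed = emitted ⇒ πR²·S(1−A) = 4πR²·σT_eq⁴, so T_eq⁴ = S(1−A)/(4σ).
T_eq = [7.13 × 0.82 / (4 × 5.67×10⁻⁸)]^(1/4) = (2.58×10⁷)^(1/4) = 71.3 K.

T_eq ≈ 71.3 K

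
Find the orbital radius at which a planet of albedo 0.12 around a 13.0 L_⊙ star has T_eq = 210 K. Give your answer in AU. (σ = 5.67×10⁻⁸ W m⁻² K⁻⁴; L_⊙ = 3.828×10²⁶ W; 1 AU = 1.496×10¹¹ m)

L = 13.0 × 3.828×10²⁶ = 4.98×10²⁷ W.
From T_eq⁴ = L(1−A)/(16πσd²): d = √[L(1−A)/(16πσT_eq⁴)].
d = √[4.98×10²⁷ × 0.88 / (16π × 5.67×10⁻⁸ × (210)⁴)] = 8.89×10¹¹ m = 5.94 AU.

d ≈ 5.94 AU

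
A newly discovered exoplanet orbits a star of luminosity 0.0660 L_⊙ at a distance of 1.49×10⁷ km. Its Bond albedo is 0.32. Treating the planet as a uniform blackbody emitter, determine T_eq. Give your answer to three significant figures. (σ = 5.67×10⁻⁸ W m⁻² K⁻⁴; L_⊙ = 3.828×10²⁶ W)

T_eq ≈ 406 K

d = 1.49×10⁷ km = 1.49×10¹⁰ m.
L = 0.0660 × 3.828×10²⁶ = 2.53×10²⁵ W.
Flux: S = L/(4πd²) = 2.53×10²⁵/(4π×(1.49×10¹⁰)²) = 9060 W m⁻².
Energy balance: absorbed = emitted ⇒ πR²·S(1−A) = 4πR²·σT_eq⁴, so T_eq⁴ = S(1−A)/(4σ).
T_eq = [9060 × 0.68 / (4 × 5.67×10⁻⁸)]^(1/4) = (2.72×10¹⁰)^(1/4) = 406 K.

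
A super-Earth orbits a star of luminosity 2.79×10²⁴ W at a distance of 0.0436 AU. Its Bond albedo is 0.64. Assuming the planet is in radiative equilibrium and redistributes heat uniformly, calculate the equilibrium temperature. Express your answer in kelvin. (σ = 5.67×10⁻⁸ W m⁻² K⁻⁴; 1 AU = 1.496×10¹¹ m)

T_eq ≈ 302 K

d = 0.0436 AU = 6.52×10⁹ m.
Flux: S = L/(4πd²) = 2.79×10²⁴/(4π×(6.52×10⁹)²) = 5220 W m⁻².
Energy balance: absorbed = emitted ⇒ πR²·S(1−A) = 4πR²·σT_eq⁴, so T_eq⁴ = S(1−A)/(4σ).
T_eq = [5220 × 0.36 / (4 × 5.67×10⁻⁸)]^(1/4) = (8.28×10⁹)^(1/4) = 302 K.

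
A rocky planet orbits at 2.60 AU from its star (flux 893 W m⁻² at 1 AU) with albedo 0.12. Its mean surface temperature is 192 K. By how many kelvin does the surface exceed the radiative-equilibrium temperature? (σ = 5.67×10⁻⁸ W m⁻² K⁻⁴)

S = 893/2.60² = 132.1 W m⁻².
T_eq = [S(1−A)/(4σ)]^(1/4) = [132.1×0.88/(4×5.67×10⁻⁸)]^(1/4) = 150.5 K.
ΔT = T_surf − T_eq = 192 − 150.5.

ΔT ≈ 41.5 K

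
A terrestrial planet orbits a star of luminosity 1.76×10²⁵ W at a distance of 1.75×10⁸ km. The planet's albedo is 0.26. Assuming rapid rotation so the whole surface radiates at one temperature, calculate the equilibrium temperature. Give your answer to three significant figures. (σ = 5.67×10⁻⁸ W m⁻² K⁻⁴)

d = 1.75×10⁸ km = 1.75×10¹¹ m.
Flux: S = L/(4πd²) = 1.76×10²⁵/(4π×(1.75×10¹¹)²) = 45.7 W m⁻².
Energy balance: absorbed = emitted ⇒ πR²·S(1−A) = 4πR²·σT_eq⁴, so T_eq⁴ = S(1−A)/(4σ).
T_eq = [45.7 × 0.74 / (4 × 5.67×10⁻⁸)]^(1/4) = (1.49×10⁸)^(1/4) = 111 K.

T_eq ≈ 111 K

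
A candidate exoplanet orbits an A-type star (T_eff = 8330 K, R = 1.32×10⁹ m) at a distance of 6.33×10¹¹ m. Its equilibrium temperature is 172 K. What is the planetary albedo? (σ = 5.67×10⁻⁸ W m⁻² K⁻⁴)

L = 4πR_⋆²σT_⋆⁴ = 4π(1.32×10⁹)² × 5.67×10⁻⁸ × (8330)⁴ = 5.98×10²⁷ W.
S = L/(4πd²) = 1190 W m⁻².
From T_eq⁴ = S(1−A)/(4σ): 1−A = 4σT_eq⁴/S.
1−A = 4 × 5.67×10⁻⁸ × (172)⁴ / 1190 = 0.167.

A ≈ 0.83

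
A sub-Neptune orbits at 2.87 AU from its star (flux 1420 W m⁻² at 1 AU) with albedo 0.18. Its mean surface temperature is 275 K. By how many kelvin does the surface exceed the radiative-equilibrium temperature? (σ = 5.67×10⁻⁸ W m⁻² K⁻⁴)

S = 1420/2.87² = 172.4 W m⁻².
T_eq = [S(1−A)/(4σ)]^(1/4) = [172.4×0.82/(4×5.67×10⁻⁸)]^(1/4) = 158.0 K.
ΔT = T_surf − T_eq = 275 − 158.0.

ΔT ≈ 117.0 K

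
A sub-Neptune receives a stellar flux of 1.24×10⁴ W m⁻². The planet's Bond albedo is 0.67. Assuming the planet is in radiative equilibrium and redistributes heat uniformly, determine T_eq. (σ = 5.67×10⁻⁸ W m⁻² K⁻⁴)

T_eq ≈ 366 K

Energy balance: absorbed = emitted ⇒ πR²·S(1−A) = 4πR²·σT_eq⁴, so T_eq⁴ = S(1−A)/(4σ).
T_eq = [1.24×10⁴ × 0.33 / (4 × 5.67×10⁻⁸)]^(1/4) = (1.80×10¹⁰)^(1/4) = 366 K.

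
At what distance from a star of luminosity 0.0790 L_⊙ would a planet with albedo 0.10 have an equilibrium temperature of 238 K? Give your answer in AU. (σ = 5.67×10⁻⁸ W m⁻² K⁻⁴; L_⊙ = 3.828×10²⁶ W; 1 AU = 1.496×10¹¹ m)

L = 0.0790 × 3.828×10²⁶ = 3.02×10²⁵ W.
From T_eq⁴ = L(1−A)/(16πσd²): d = √[L(1−A)/(16πσT_eq⁴)].
d = √[3.02×10²⁵ × 0.90 / (16π × 5.67×10⁻⁸ × (238)⁴)] = 5.46×10¹⁰ m = 0.365 AU.

d ≈ 0.365 AU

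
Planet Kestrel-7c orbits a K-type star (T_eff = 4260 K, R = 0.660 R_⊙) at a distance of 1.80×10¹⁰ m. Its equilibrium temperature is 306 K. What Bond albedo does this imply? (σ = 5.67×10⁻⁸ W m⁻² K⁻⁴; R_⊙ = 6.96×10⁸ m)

R_⋆ = 0.660 × 6.96×10⁸ = 4.59×10⁸ m.
L = 4πR_⋆²σT_⋆⁴ = 4π(4.59×10⁸)² × 5.67×10⁻⁸ × (4260)⁴ = 4.95×10²⁵ W.
S = L/(4πd²) = 1.22×10⁴ W m⁻².
From T_eq⁴ = S(1−A)/(4σ): 1−A = 4σT_eq⁴/S.
1−A = 4 × 5.67×10⁻⁸ × (306)⁴ / 1.22×10⁴ = 0.164.

A ≈ 0.84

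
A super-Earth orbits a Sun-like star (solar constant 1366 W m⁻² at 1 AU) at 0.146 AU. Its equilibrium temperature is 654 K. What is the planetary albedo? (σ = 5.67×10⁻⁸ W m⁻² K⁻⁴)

Flux at 0.146 AU: S = 1366/0.146² = 6.41×10⁴ W m⁻².
From T_eq⁴ = S(1−A)/(4σ): 1−A = 4σT_eq⁴/S.
1−A = 4 × 5.67×10⁻⁸ × (654)⁴ / 6.41×10⁴ = 0.647.

A ≈ 0.35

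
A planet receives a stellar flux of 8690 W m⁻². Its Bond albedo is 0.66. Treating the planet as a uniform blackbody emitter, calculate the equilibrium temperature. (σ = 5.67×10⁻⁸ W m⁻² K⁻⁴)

T_eq ≈ 338 K

Energy balance: absorbed = emitted ⇒ πR²·S(1−A) = 4πR²·σT_eq⁴, so T_eq⁴ = S(1−A)/(4σ).
T_eq = [8690 × 0.34 / (4 × 5.67×10⁻⁸)]^(1/4) = (1.30×10¹⁰)^(1/4) = 338 K.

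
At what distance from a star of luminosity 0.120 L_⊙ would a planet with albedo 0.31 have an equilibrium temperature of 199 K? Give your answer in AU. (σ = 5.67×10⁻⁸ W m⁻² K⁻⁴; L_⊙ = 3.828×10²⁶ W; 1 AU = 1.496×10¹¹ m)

d ≈ 0.563 AU

L = 0.120 × 3.828×10²⁶ = 4.59×10²⁵ W.
From T_eq⁴ = L(1−A)/(16πσd²): d = √[L(1−A)/(16πσT_eq⁴)].
d = √[4.59×10²⁵ × 0.69 / (16π × 5.67×10⁻⁸ × (199)⁴)] = 8.42×10¹⁰ m = 0.563 AU.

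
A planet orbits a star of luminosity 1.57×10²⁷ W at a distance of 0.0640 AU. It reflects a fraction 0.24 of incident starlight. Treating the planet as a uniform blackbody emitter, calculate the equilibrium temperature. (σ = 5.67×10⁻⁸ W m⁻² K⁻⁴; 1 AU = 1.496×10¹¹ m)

d = 0.0640 AU = 9.57×10⁹ m.
Flux: S = L/(4πd²) = 1.57×10²⁷/(4π×(9.57×10⁹)²) = 1.36×10⁶ W m⁻².
Energy balance: absorbed = emitted ⇒ πR²·S(1−A) = 4πR²·σT_eq⁴, so T_eq⁴ = S(1−A)/(4σ).
T_eq = [1.36×10⁶ × 0.76 / (4 × 5.67×10⁻⁸)]^(1/4) = (4.57×10¹²)^(1/4) = 1460 K.

T_eq ≈ 1460 K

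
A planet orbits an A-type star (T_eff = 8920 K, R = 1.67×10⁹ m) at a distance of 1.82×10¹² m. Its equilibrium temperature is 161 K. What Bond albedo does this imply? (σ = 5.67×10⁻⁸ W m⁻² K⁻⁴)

L = 4πR_⋆²σT_⋆⁴ = 4π(1.67×10⁹)² × 5.67×10⁻⁸ × (8920)⁴ = 1.26×10²⁸ W.
S = L/(4πd²) = 302 W m⁻².
From T_eq⁴ = S(1−A)/(4σ): 1−A = 4σT_eq⁴/S.
1−A = 4 × 5.67×10⁻⁸ × (161)⁴ / 302 = 0.504.

A ≈ 0.50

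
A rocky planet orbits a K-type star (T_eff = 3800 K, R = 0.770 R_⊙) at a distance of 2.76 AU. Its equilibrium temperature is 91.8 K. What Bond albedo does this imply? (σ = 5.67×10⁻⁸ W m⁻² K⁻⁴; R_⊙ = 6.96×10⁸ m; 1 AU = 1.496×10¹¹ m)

A ≈ 0.19

R_⋆ = 0.770 × 6.96×10⁸ = 5.36×10⁸ m.
d = 2.76 AU = 4.13×10¹¹ m.
L = 4πR_⋆²σT_⋆⁴ = 4π(5.36×10⁸)² × 5.67×10⁻⁸ × (3800)⁴ = 4.27×10²⁵ W.
S = L/(4πd²) = 19.9 W m⁻².
From T_eq⁴ = S(1−A)/(4σ): 1−A = 4σT_eq⁴/S.
1−A = 4 × 5.67×10⁻⁸ × (91.8)⁴ / 19.9 = 0.809.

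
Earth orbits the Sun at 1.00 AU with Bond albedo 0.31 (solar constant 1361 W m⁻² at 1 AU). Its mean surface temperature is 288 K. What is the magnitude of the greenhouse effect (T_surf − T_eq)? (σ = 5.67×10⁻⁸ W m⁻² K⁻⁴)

S = 1361/1.00² = 1361 W m⁻².
T_eq = [S(1−A)/(4σ)]^(1/4) = [1361×0.69/(4×5.67×10⁻⁸)]^(1/4) = 253.7 K.
ΔT = T_surf − T_eq = 288 − 253.7.

ΔT ≈ 34.3 K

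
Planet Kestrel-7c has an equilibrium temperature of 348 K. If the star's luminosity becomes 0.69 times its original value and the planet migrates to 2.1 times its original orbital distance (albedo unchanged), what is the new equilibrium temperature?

T_eq ≈ 219 K

T_eq ∝ L^(1/4) · d^(−1/2).
T′ = 348 × 0.69^(1/4) / 2.1^(1/2) = 219 K.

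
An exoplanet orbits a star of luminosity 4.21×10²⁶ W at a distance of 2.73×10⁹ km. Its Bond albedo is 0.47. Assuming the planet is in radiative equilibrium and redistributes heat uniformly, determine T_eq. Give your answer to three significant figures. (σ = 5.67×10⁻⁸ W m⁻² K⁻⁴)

d = 2.73×10⁹ km = 2.73×10¹² m.
Flux: S = L/(4πd²) = 4.21×10²⁶/(4π×(2.73×10¹²)²) = 4.50 W m⁻².
Energy balance: absorbed = emitted ⇒ πR²·S(1−A) = 4πR²·σT_eq⁴, so T_eq⁴ = S(1−A)/(4σ).
T_eq = [4.50 × 0.53 / (4 × 5.67×10⁻⁸)]^(1/4) = (1.05×10⁷)^(1/4) = 56.9 K.

T_eq ≈ 56.9 K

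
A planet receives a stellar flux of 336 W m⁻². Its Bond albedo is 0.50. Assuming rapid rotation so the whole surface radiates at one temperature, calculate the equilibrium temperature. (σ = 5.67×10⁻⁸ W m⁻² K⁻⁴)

Energy balance: absorbed = emitted ⇒ πR²·S(1−A) = 4πR²·σT_eq⁴, so T_eq⁴ = S(1−A)/(4σ).
T_eq = [336 × 0.50 / (4 × 5.67×10⁻⁸)]^(1/4) = (7.41×10⁸)^(1/4) = 165 K.

T_eq ≈ 165 K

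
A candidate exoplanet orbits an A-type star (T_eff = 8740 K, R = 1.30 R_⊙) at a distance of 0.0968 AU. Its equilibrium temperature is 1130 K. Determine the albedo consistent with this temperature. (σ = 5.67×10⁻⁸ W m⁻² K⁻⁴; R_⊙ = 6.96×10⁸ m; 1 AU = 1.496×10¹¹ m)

R_⋆ = 1.30 × 6.96×10⁸ = 9.05×10⁸ m.
d = 0.0968 AU = 1.45×10¹⁰ m.
L = 4πR_⋆²σT_⋆⁴ = 4π(9.05×10⁸)² × 5.67×10⁻⁸ × (8740)⁴ = 3.40×10²⁷ W.
S = L/(4πd²) = 1.29×10⁶ W m⁻².
From T_eq⁴ = S(1−A)/(4σ): 1−A = 4σT_eq⁴/S.
1−A = 4 × 5.67×10⁻⁸ × (1130)⁴ / 1.29×10⁶ = 0.286.

A ≈ 0.71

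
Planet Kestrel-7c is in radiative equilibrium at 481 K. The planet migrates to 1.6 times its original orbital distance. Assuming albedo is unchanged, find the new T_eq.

T_eq ≈ 380 K

T_eq ∝ L^(1/4) · d^(−1/2).
T′ = 481 / 1.6^(1/2) = 380 K.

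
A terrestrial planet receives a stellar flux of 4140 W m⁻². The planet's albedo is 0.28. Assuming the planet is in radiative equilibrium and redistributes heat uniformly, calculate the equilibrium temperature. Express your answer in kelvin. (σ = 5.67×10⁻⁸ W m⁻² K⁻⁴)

T_eq ≈ 339 K

Energy balance: absorbed = emitted ⇒ πR²·S(1−A) = 4πR²·σT_eq⁴, so T_eq⁴ = S(1−A)/(4σ).
T_eq = [4140 × 0.72 / (4 × 5.67×10⁻⁸)]^(1/4) = (1.31×10¹⁰)^(1/4) = 339 K.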